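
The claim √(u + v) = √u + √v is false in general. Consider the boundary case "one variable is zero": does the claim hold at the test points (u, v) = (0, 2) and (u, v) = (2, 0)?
Yes, holds at both test points

At (0, 2): LHS = √(2) ≈ 1.414, RHS = √(2) ≈ 1.414 → equal
At (2, 0): LHS = √(2) ≈ 1.414, RHS = √(2) ≈ 1.414 → equal

So the claim does hold at both of these boundary points, even though it is not an identity.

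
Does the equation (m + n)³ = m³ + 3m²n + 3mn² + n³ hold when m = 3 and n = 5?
Holds

Substituting m = 3, n = 5:

LHS = (3 + 5)³ = 512
RHS = 3³ + 3·3²·5 + 3·3·5² + 5³ = 512

LHS = RHS, so the equation holds at this point.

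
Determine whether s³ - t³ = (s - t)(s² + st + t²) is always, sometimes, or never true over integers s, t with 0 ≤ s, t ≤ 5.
The identity holds for every pair in the range. For instance at (s, t) = (0, 1): both sides equal -1.

Answer: Always true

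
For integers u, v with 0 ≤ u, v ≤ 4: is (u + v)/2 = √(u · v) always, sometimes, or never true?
Sometimes true

It holds at (u, v) = (1, 1) (both sides equal 1), but fails at (u, v) = (1, 2) (LHS = 3/2, RHS = √(2) ≈ 1.414).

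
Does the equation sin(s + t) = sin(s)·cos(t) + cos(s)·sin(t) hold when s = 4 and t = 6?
Substituting s = 4, t = 6:

LHS = sin(4 + 6) = sin(10) ≈ -0.544
RHS = sin(4)·cos(6) + cos(4)·sin(6) = sin(4)·cos(6) + sin(6)·cos(4) ≈ -0.544

LHS = RHS, so the equation holds at this point.

Answer: Holds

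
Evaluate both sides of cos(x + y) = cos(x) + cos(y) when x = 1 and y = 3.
LHS = cos(1 + 3) = cos(4) ≈ -0.6536
RHS = cos(1) + cos(3) ≈ -0.4497

LHS ≠ RHS (they differ by about 0.204), so the equation does not hold here.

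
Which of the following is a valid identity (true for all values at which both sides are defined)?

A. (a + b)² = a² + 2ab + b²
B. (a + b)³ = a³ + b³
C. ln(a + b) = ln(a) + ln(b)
A: holds — e.g. at (3, 5), both sides equal 64.
B: fails at (1, 5) — LHS = 216, RHS = 126.
C: fails at (4, 5) — LHS = ln(9) ≈ 2.197, RHS = ln(4) + ln(5) ≈ 2.996.

Answer: A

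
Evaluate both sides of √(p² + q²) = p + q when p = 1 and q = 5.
LHS = √(1² + 5²) = √(26) ≈ 5.099
RHS = 1 + 5 = 6

LHS ≠ RHS (they differ by about 0.901), so the equation does not hold here.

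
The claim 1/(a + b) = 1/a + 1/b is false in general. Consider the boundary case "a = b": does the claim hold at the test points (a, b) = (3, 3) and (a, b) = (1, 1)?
No, fails at both test points

At (3, 3): LHS = 1/6 ≠ RHS = 2/3
At (1, 1): LHS = 1/2 ≠ RHS = 2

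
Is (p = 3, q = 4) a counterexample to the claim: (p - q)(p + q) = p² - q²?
Substituting p = 3, q = 4:
LHS = (3 - 4)(3 + 4) = -7
RHS = 3² - 4² = -7

The sides agree, so this pair does not disprove the claim.

Answer: No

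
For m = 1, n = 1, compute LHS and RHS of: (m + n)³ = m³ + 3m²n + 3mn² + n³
LHS = (1 + 1)³ = 8
RHS = 1³ + 3·1²·1 + 3·1·1² + 1³ = 8

LHS = RHS: the two sides agree.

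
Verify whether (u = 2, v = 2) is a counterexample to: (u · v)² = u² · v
Yes

Substituting u = 2, v = 2:
LHS = (2 · 2)² = 16
RHS = 2² · 2 = 8

Since LHS ≠ RHS, this pair disproves the claim.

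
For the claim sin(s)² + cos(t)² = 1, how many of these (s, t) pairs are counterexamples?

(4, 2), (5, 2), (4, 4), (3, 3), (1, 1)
Testing each pair:
(4, 2): LHS = cos(2)² + sin(4)² ≈ 0.7459, RHS = 1 → counterexample
(5, 2): LHS = cos(2)² + sin(5)² ≈ 1.093, RHS = 1 → counterexample
(4, 4): LHS = cos(4)² + sin(4)² = 1, RHS = 1 → satisfies claim
(3, 3): LHS = sin(3)² + cos(3)² = 1, RHS = 1 → satisfies claim
(1, 1): LHS = cos(1)² + sin(1)² = 1, RHS = 1 → satisfies claim

That makes 2 counterexamples.

Answer: 2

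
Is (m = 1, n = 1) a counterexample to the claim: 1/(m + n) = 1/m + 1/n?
Substituting m = 1, n = 1:
LHS = 1/(1 + 1) = 1/2
RHS = 1/1 + 1/1 = 2

Since LHS ≠ RHS, this pair disproves the claim.

Answer: Yes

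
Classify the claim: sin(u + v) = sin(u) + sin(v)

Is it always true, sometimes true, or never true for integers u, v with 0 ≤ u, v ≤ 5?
It holds at (u, v) = (3, 0) (both sides equal sin(3) ≈ 0.1411), but fails at (u, v) = (5, 2) (LHS = sin(7) ≈ 0.657, RHS = sin(5) + sin(2) ≈ -0.04963).

Answer: Sometimes true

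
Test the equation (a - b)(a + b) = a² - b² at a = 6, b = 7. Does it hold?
Holds

Substituting a = 6, b = 7:

LHS = (6 - 7)(6 + 7) = -13
RHS = 6² - 7² = -13

LHS = RHS, so the equation holds at this point.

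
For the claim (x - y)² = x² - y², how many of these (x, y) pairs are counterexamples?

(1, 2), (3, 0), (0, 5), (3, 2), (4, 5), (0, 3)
5

Testing each pair:
(1, 2): LHS = 1, RHS = -3 → counterexample
(3, 0): LHS = 9, RHS = 9 → satisfies claim
(0, 5): LHS = 25, RHS = -25 → counterexample
(3, 2): LHS = 1, RHS = 5 → counterexample
(4, 5): LHS = 1, RHS = -9 → counterexample
(0, 3): LHS = 9, RHS = -9 → counterexample

That makes 5 counterexamples.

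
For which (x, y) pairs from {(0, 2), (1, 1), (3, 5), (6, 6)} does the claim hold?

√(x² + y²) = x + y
(0, 2)

Testing each pair:
(0, 2): LHS = 2, RHS = 2 → holds
(1, 1): LHS = √(2) ≈ 1.414, RHS = 2 → fails
(3, 5): LHS = √(34) ≈ 5.831, RHS = 8 → fails
(6, 6): LHS = 6·√(2) ≈ 8.485, RHS = 12 → fails

1 of 4 pairs satisfies the claim.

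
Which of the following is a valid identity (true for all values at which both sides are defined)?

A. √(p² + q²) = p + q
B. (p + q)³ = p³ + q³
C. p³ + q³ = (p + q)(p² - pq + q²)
C

A: fails at (2, 7) — LHS = √(53) ≈ 7.28, RHS = 9.
B: fails at (6, 7) — LHS = 2197, RHS = 559.
C: holds — e.g. at (3, 3), both sides equal 54.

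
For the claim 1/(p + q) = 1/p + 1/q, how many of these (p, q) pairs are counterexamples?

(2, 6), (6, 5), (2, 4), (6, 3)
Testing each pair:
(2, 6): LHS = 1/8, RHS = 2/3 → counterexample
(6, 5): LHS = 1/11, RHS = 11/30 → counterexample
(2, 4): LHS = 1/6, RHS = 3/4 → counterexample
(6, 3): LHS = 1/9, RHS = 1/2 → counterexample

That makes 4 counterexamples.

Answer: 4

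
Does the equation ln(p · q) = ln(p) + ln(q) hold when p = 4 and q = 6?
Substituting p = 4, q = 6:

LHS = ln(4 · 6) = ln(24) ≈ 3.178
RHS = ln(4) + ln(6) ≈ 3.178

LHS = RHS, so the equation holds at this point.

Answer: Holds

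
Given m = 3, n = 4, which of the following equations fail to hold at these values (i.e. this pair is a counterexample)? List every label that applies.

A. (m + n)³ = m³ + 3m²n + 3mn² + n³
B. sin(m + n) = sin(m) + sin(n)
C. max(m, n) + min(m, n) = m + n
Evaluating each claim at the given values:
A. LHS = 343, RHS = 343 → holds here (LHS = RHS)
B. LHS = sin(7) ≈ 0.657, RHS = sin(4) + sin(3) ≈ -0.6157 → fails here (LHS ≠ RHS)
C. LHS = 7, RHS = 7 → holds here (LHS = RHS)

Answer: B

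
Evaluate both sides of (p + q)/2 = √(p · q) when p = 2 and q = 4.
LHS = (2 + 4)/2 = 3
RHS = √(2 · 4) = 2·√(2) ≈ 2.828

LHS ≠ RHS (they differ by about 0.1716), so the equation does not hold here.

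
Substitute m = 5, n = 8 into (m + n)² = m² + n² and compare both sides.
LHS = (5 + 8)² = 169
RHS = 5² + 8² = 89

LHS ≠ RHS, so the equation does not hold here.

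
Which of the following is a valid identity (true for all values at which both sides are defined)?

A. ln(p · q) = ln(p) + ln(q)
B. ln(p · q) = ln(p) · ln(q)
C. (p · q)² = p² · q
A

A: holds — e.g. at (1, 3), both sides equal ln(3) ≈ 1.099.
B: fails at (3, 7) — LHS = ln(21) ≈ 3.045, RHS = ln(3)·ln(7) ≈ 2.138.
C: fails at (2, 7) — LHS = 196, RHS = 28.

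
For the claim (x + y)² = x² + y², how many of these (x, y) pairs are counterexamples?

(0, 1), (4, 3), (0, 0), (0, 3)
Testing each pair:
(0, 1): LHS = 1, RHS = 1 → satisfies claim
(4, 3): LHS = 49, RHS = 25 → counterexample
(0, 0): LHS = 0, RHS = 0 → satisfies claim
(0, 3): LHS = 9, RHS = 9 → satisfies claim

That makes 1 counterexample.

Answer: 1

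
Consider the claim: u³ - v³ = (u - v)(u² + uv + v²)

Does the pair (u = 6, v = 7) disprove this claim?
Substituting u = 6, v = 7:
LHS = 6³ - 7³ = -127
RHS = (6 - 7)(6² + 6·7 + 7²) = -127

The sides agree, so this pair does not disprove the claim.

Answer: No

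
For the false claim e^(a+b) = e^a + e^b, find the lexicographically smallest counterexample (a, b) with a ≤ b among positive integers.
Substituting (1, 1) into the claim:
LHS = e^(1+1) = e^2 ≈ 7.389
RHS = e^1 + e^1 = 2·e ≈ 5.437

Since LHS ≠ RHS, this pair disproves the claim, and no lexicographically smaller pair (a ≤ b, positive integers) does.

For instance (4, 7) is also a counterexample (LHS = e^11 ≈ 59874.1, RHS = e^4 + e^7 ≈ 1151), but it's lexicographically larger.

Answer: (a, b) = (1, 1)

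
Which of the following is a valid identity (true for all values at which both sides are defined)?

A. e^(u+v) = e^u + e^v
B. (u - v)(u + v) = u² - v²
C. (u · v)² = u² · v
A: fails at (4, 4) — LHS = e^8 ≈ 2981, RHS = 2·e^4 ≈ 109.2.
B: holds — e.g. at (1, 2), both sides equal -3.
C: fails at (2, 5) — LHS = 100, RHS = 20.

Answer: B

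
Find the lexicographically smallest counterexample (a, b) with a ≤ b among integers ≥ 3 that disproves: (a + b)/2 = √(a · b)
At (3, 3): both sides equal 3, so it holds there.

Substituting (3, 4) into the claim:
LHS = (3 + 4)/2 = 7/2
RHS = √(3 · 4) = 2·√(3) ≈ 3.464

Since LHS ≠ RHS, this pair disproves the claim, and no lexicographically smaller pair (a ≤ b, integers ≥ 3) does.

For instance (7, 8) is also a counterexample (LHS = 15/2, RHS = 2·√(14) ≈ 7.483), but it's lexicographically larger.

Answer: (a, b) = (3, 4)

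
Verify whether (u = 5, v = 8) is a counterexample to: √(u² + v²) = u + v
Yes

Substituting u = 5, v = 8:
LHS = √(5² + 8²) = √(89) ≈ 9.434
RHS = 5 + 8 = 13

Since LHS ≠ RHS, this pair disproves the claim.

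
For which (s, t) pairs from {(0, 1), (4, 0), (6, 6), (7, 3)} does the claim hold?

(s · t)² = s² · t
(0, 1), (4, 0)

Testing each pair:
(0, 1): LHS = 0, RHS = 0 → holds
(4, 0): LHS = 0, RHS = 0 → holds
(6, 6): LHS = 1296, RHS = 216 → fails
(7, 3): LHS = 441, RHS = 147 → fails

2 of 4 pairs satisfy the claim.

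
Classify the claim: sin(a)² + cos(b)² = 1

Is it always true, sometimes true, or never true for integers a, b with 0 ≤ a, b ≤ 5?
It holds at (a, b) = (1, 1) (both sides equal 1), but fails at (a, b) = (0, 3) (LHS = cos(3)² ≈ 0.9801, RHS = 1).

Answer: Sometimes true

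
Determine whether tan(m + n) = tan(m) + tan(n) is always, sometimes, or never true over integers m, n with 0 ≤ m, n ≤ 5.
It holds at (m, n) = (0, 2) (both sides equal tan(2) ≈ -2.185), but fails at (m, n) = (4, 3) (LHS = tan(7) ≈ 0.8714, RHS = tan(3) + tan(4) ≈ 1.015).

Answer: Sometimes true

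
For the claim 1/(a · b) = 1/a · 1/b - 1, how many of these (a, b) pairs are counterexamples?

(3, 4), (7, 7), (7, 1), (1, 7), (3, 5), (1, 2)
Testing each pair:
(3, 4): LHS = 1/12, RHS = -11/12 → counterexample
(7, 7): LHS = 1/49, RHS = -48/49 → counterexample
(7, 1): LHS = 1/7, RHS = -6/7 → counterexample
(1, 7): LHS = 1/7, RHS = -6/7 → counterexample
(3, 5): LHS = 1/15, RHS = -14/15 → counterexample
(1, 2): LHS = 1/2, RHS = -1/2 → counterexample

That makes 6 counterexamples.

Answer: 6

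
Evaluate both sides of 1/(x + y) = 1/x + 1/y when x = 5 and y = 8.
LHS = 1/(5 + 8) = 1/13
RHS = 1/5 + 1/8 = 13/40

LHS ≠ RHS, so the equation does not hold here.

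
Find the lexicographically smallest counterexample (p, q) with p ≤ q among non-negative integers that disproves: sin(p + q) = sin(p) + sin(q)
Substituting (1, 1) into the claim:
LHS = sin(1 + 1) = sin(2) ≈ 0.9093
RHS = sin(1) + sin(1) = 2·sin(1) ≈ 1.683

Since LHS ≠ RHS, this pair disproves the claim, and no lexicographically smaller pair (p ≤ q, non-negative integers) does.

For instance (7, 7) is also a counterexample (LHS = sin(14) ≈ 0.9906, RHS = 2·sin(7) ≈ 1.314), but it's lexicographically larger.

Answer: (p, q) = (1, 1)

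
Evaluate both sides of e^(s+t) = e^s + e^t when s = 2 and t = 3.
LHS = e^(2+3) = e^5 ≈ 148.4
RHS = e^2 + e^3 ≈ 27.47

LHS ≠ RHS (they differ by about 120.9), so the equation does not hold here.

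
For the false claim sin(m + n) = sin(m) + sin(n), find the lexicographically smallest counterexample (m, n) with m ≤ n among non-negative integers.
At (0, 7): both sides equal sin(7) ≈ 0.657, so it holds there.

Substituting (1, 1) into the claim:
LHS = sin(1 + 1) = sin(2) ≈ 0.9093
RHS = sin(1) + sin(1) = 2·sin(1) ≈ 1.683

Since LHS ≠ RHS, this pair disproves the claim, and no lexicographically smaller pair (m ≤ n, non-negative integers) does.

For instance (1, 2) is also a counterexample (LHS = sin(3) ≈ 0.1411, RHS = sin(1) + sin(2) ≈ 1.751), but it's lexicographically larger.

Answer: (m, n) = (1, 1)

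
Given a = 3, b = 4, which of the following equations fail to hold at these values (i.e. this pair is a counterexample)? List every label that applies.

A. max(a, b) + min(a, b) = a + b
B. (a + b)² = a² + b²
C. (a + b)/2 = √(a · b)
B, C

Evaluating each claim at the given values:
A. LHS = 7, RHS = 7 → holds here (LHS = RHS)
B. LHS = 49, RHS = 25 → fails here (LHS ≠ RHS)
C. LHS = 7/2, RHS = 2·√(3) ≈ 3.464 → fails here (LHS ≠ RHS)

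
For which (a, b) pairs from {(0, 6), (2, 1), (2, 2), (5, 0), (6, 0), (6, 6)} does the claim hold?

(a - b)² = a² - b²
(2, 2), (5, 0), (6, 0), (6, 6)

Testing each pair:
(0, 6): LHS = 36, RHS = -36 → fails
(2, 1): LHS = 1, RHS = 3 → fails
(2, 2): LHS = 0, RHS = 0 → holds
(5, 0): LHS = 25, RHS = 25 → holds
(6, 0): LHS = 36, RHS = 36 → holds
(6, 6): LHS = 0, RHS = 0 → holds

4 of 6 pairs satisfy the claim.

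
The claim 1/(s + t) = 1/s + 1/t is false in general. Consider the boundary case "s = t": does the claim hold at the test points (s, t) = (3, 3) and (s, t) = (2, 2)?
No, fails at both test points

At (3, 3): LHS = 1/6 ≠ RHS = 2/3
At (2, 2): LHS = 1/4 ≠ RHS = 1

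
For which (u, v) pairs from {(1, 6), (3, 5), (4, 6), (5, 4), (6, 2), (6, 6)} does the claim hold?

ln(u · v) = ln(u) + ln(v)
Testing each pair:
(1, 6): LHS = ln(6) ≈ 1.792, RHS = ln(6) ≈ 1.792 → holds
(3, 5): LHS = ln(15) ≈ 2.708, RHS = ln(3) + ln(5) ≈ 2.708 → holds
(4, 6): LHS = ln(24) ≈ 3.178, RHS = ln(4) + ln(6) ≈ 3.178 → holds
(5, 4): LHS = ln(20) ≈ 2.996, RHS = ln(4) + ln(5) ≈ 2.996 → holds
(6, 2): LHS = ln(12) ≈ 2.485, RHS = ln(2) + ln(6) ≈ 2.485 → holds
(6, 6): LHS = ln(36) ≈ 3.584, RHS = 2·ln(6) ≈ 3.584 → holds

Every pair satisfies the claim.

Answer: All pairs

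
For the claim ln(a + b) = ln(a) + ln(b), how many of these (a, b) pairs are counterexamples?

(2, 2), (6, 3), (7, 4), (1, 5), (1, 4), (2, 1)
5

Testing each pair:
(2, 2): LHS = ln(4) ≈ 1.386, RHS = 2·ln(2) ≈ 1.386 → satisfies claim
(6, 3): LHS = ln(9) ≈ 2.197, RHS = ln(3) + ln(6) ≈ 2.89 → counterexample
(7, 4): LHS = ln(11) ≈ 2.398, RHS = ln(4) + ln(7) ≈ 3.332 → counterexample
(1, 5): LHS = ln(6) ≈ 1.792, RHS = ln(5) ≈ 1.609 → counterexample
(1, 4): LHS = ln(5) ≈ 1.609, RHS = ln(4) ≈ 1.386 → counterexample
(2, 1): LHS = ln(3) ≈ 1.099, RHS = ln(2) ≈ 0.6931 → counterexample

That makes 5 counterexamples.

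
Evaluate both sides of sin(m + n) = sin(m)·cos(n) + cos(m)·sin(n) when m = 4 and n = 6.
LHS = sin(4 + 6) = sin(10) ≈ -0.544
RHS = sin(4)·cos(6) + cos(4)·sin(6) = sin(4)·cos(6) + sin(6)·cos(4) ≈ -0.544

LHS = RHS: the two sides agree.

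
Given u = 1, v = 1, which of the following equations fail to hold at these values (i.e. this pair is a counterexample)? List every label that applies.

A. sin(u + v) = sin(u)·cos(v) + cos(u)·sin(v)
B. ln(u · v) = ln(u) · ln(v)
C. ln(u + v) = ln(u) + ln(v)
C

Evaluating each claim at the given values:
A. LHS = sin(2) ≈ 0.9093, RHS = 2·sin(1)·cos(1) ≈ 0.9093 → holds here (LHS = RHS)
B. LHS = 0, RHS = 0 → holds here (LHS = RHS)
C. LHS = ln(2) ≈ 0.6931, RHS = 0 → fails here (LHS ≠ RHS)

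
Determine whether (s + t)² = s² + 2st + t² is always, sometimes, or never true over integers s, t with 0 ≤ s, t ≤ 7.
Always true

The identity holds for every pair in the range. For instance at (s, t) = (0, 7): both sides equal 49.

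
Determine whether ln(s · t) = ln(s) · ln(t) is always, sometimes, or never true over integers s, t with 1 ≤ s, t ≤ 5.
It holds at (s, t) = (1, 1) (both sides equal 0), but fails at (s, t) = (5, 4) (LHS = ln(20) ≈ 2.996, RHS = ln(4)·ln(5) ≈ 2.231).

Answer: Sometimes true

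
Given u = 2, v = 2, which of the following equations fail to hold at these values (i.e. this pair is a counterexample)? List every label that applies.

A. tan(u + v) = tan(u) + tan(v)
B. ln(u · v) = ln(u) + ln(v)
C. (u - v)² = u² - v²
Evaluating each claim at the given values:
A. LHS = tan(4) ≈ 1.158, RHS = 2·tan(2) ≈ -4.37 → fails here (LHS ≠ RHS)
B. LHS = ln(4) ≈ 1.386, RHS = 2·ln(2) ≈ 1.386 → holds here (LHS = RHS)
C. LHS = 0, RHS = 0 → holds here (LHS = RHS)

Answer: A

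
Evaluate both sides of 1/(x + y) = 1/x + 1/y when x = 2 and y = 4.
LHS = 1/(2 + 4) = 1/6
RHS = 1/2 + 1/4 = 3/4

LHS ≠ RHS, so the equation does not hold here.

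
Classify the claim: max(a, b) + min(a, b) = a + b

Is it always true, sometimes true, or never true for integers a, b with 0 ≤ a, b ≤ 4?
The identity holds for every pair in the range. For instance at (a, b) = (3, 3): both sides equal 6.

Answer: Always true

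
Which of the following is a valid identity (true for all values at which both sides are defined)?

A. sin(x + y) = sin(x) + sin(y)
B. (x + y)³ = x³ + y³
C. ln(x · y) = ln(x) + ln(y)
C

A: fails at (2, 7) — LHS = sin(9) ≈ 0.4121, RHS = sin(7) + sin(2) ≈ 1.566.
B: fails at (1, 5) — LHS = 216, RHS = 126.
C: holds — e.g. at (4, 5), both sides equal ln(20) ≈ 2.996.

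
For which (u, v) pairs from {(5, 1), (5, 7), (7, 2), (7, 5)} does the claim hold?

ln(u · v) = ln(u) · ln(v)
None

Testing each pair:
(5, 1): LHS = ln(5) ≈ 1.609, RHS = 0 → fails
(5, 7): LHS = ln(35) ≈ 3.555, RHS = ln(5)·ln(7) ≈ 3.132 → fails
(7, 2): LHS = ln(14) ≈ 2.639, RHS = ln(2)·ln(7) ≈ 1.349 → fails
(7, 5): LHS = ln(35) ≈ 3.555, RHS = ln(5)·ln(7) ≈ 3.132 → fails

No pair satisfies the claim.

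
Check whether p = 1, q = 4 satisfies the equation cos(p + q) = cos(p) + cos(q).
Substituting p = 1, q = 4:

LHS = cos(1 + 4) = cos(5) ≈ 0.2837
RHS = cos(1) + cos(4) ≈ -0.1133

LHS ≠ RHS, so the equation does not hold at this point.

Answer: Fails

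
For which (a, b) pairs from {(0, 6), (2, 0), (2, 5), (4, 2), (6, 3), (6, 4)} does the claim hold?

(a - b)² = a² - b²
(2, 0)

Testing each pair:
(0, 6): LHS = 36, RHS = -36 → fails
(2, 0): LHS = 4, RHS = 4 → holds
(2, 5): LHS = 9, RHS = -21 → fails
(4, 2): LHS = 4, RHS = 12 → fails
(6, 3): LHS = 9, RHS = 27 → fails
(6, 4): LHS = 4, RHS = 20 → fails

1 of 6 pairs satisfies the claim.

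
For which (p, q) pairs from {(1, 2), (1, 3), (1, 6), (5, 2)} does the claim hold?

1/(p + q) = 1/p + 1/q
None

Testing each pair:
(1, 2): LHS = 1/3, RHS = 3/2 → fails
(1, 3): LHS = 1/4, RHS = 4/3 → fails
(1, 6): LHS = 1/7, RHS = 7/6 → fails
(5, 2): LHS = 1/7, RHS = 7/10 → fails

No pair satisfies the claim.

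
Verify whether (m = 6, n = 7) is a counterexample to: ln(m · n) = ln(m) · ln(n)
Substituting m = 6, n = 7:
LHS = ln(6 · 7) = ln(42) ≈ 3.738
RHS = ln(6) · ln(7) ≈ 3.487

Since LHS ≠ RHS, this pair disproves the claim.

Answer: Yes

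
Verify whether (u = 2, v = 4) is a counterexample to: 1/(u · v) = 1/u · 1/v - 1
Yes

Substituting u = 2, v = 4:
LHS = 1/(2 · 4) = 1/8
RHS = 1/2 · 1/4 - 1 = -7/8

Since LHS ≠ RHS, this pair disproves the claim.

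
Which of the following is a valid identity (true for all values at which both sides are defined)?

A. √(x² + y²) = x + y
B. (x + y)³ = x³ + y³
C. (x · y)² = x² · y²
A: fails at (4, 4) — LHS = 4·√(2) ≈ 5.657, RHS = 8.
B: fails at (5, 5) — LHS = 1000, RHS = 250.
C: holds — e.g. at (3, 5), both sides equal 225.

Answer: C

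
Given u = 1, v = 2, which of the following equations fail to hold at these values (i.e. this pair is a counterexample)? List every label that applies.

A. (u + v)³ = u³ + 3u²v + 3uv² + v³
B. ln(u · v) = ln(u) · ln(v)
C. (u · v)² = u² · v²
Evaluating each claim at the given values:
A. LHS = 27, RHS = 27 → holds here (LHS = RHS)
B. LHS = ln(2) ≈ 0.6931, RHS = 0 → fails here (LHS ≠ RHS)
C. LHS = 4, RHS = 4 → holds here (LHS = RHS)

Answer: B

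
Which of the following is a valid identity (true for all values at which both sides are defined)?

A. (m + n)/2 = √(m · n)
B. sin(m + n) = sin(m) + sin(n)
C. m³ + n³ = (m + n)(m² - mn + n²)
C

A: fails at (4, 5) — LHS = 9/2, RHS = 2·√(5) ≈ 4.472.
B: fails at (5, 5) — LHS = sin(10) ≈ -0.544, RHS = 2·sin(5) ≈ -1.918.
C: holds — e.g. at (3, 3), both sides equal 54.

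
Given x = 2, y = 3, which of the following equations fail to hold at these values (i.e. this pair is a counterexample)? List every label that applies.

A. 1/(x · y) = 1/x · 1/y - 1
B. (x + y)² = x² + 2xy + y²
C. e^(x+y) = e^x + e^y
Evaluating each claim at the given values:
A. LHS = 1/6, RHS = -5/6 → fails here (LHS ≠ RHS)
B. LHS = 25, RHS = 25 → holds here (LHS = RHS)
C. LHS = e^5 ≈ 148.4, RHS = e^2 + e^3 ≈ 27.47 → fails here (LHS ≠ RHS)

Answer: A, C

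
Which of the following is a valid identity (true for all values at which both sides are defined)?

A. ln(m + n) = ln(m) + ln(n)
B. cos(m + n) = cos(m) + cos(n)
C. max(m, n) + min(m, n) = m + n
A: fails at (2, 3) — LHS = ln(5) ≈ 1.609, RHS = ln(2) + ln(3) ≈ 1.792.
B: fails at (1, 4) — LHS = cos(5) ≈ 0.2837, RHS = cos(4) + cos(1) ≈ -0.1133.
C: holds — e.g. at (2, 3), both sides equal 5.

Answer: C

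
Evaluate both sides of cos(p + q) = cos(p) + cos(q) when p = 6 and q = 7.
LHS = cos(6 + 7) = cos(13) ≈ 0.9074
RHS = cos(6) + cos(7) ≈ 1.714

LHS ≠ RHS (they differ by about 0.8066), so the equation does not hold here.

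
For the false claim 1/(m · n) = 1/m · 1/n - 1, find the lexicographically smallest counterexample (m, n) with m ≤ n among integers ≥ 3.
(m, n) = (3, 3)

Substituting (3, 3) into the claim:
LHS = 1/(3 · 3) = 1/9
RHS = 1/3 · 1/3 - 1 = -8/9

Since LHS ≠ RHS, this pair disproves the claim, and no lexicographically smaller pair (m ≤ n, integers ≥ 3) does.

For instance (5, 10) is also a counterexample (LHS = 1/50, RHS = -49/50), but it's lexicographically larger.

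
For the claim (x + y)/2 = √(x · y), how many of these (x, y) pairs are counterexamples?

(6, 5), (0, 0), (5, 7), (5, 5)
2

Testing each pair:
(6, 5): LHS = 11/2, RHS = √(30) ≈ 5.477 → counterexample
(0, 0): LHS = 0, RHS = 0 → satisfies claim
(5, 7): LHS = 6, RHS = √(35) ≈ 5.916 → counterexample
(5, 5): LHS = 5, RHS = 5 → satisfies claim

That makes 2 counterexamples.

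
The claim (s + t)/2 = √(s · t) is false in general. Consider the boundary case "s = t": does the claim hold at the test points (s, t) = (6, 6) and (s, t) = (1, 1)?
Yes, holds at both test points

At (6, 6): LHS = 6, RHS = 6 → equal
At (1, 1): LHS = 1, RHS = 1 → equal

So the claim does hold at both of these boundary points, even though it is not an identity.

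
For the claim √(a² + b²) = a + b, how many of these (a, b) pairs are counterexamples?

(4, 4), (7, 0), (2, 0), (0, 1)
1

Testing each pair:
(4, 4): LHS = 4·√(2) ≈ 5.657, RHS = 8 → counterexample
(7, 0): LHS = 7, RHS = 7 → satisfies claim
(2, 0): LHS = 2, RHS = 2 → satisfies claim
(0, 1): LHS = 1, RHS = 1 → satisfies claim

That makes 1 counterexample.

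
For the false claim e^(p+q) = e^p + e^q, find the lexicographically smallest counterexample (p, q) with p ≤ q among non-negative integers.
(p, q) = (0, 0)

Substituting (0, 0) into the claim:
LHS = e^(0+0) = 1
RHS = e^0 + e^0 = 2

Since LHS ≠ RHS, this pair disproves the claim, and no lexicographically smaller pair (p ≤ q, non-negative integers) does.

For instance (7, 7) is also a counterexample (LHS = e^14 ≈ 1202604.3, RHS = 2·e^7 ≈ 2193), but it's lexicographically larger.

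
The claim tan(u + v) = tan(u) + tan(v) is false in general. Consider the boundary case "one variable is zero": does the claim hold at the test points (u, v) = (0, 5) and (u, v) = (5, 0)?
At (0, 5): LHS = tan(5) ≈ -3.381, RHS = tan(5) ≈ -3.381 → equal
At (5, 0): LHS = tan(5) ≈ -3.381, RHS = tan(5) ≈ -3.381 → equal

So the claim does hold at both of these boundary points, even though it is not an identity.

Answer: Yes, holds at both test points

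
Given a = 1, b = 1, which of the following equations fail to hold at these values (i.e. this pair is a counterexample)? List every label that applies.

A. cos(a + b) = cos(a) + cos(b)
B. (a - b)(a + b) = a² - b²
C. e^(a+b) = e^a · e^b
Evaluating each claim at the given values:
A. LHS = cos(2) ≈ -0.4161, RHS = 2·cos(1) ≈ 1.081 → fails here (LHS ≠ RHS)
B. LHS = 0, RHS = 0 → holds here (LHS = RHS)
C. LHS = e^2 ≈ 7.389, RHS = e^2 ≈ 7.389 → holds here (LHS = RHS)

Answer: A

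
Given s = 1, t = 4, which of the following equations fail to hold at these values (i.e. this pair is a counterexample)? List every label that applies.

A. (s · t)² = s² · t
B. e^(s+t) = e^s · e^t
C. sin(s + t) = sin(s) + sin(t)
Evaluating each claim at the given values:
A. LHS = 16, RHS = 4 → fails here (LHS ≠ RHS)
B. LHS = e^5 ≈ 148.4, RHS = e^5 ≈ 148.4 → holds here (LHS = RHS)
C. LHS = sin(5) ≈ -0.9589, RHS = sin(4) + sin(1) ≈ 0.08467 → fails here (LHS ≠ RHS)

Answer: A, C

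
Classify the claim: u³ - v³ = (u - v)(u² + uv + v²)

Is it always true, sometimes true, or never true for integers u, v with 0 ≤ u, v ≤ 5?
Always true

The identity holds for every pair in the range. For instance at (u, v) = (0, 1): both sides equal -1.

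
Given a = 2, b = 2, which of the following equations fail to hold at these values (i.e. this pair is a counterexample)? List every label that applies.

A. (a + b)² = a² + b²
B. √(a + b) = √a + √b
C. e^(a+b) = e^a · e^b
Evaluating each claim at the given values:
A. LHS = 16, RHS = 8 → fails here (LHS ≠ RHS)
B. LHS = 2, RHS = 2·√(2) ≈ 2.828 → fails here (LHS ≠ RHS)
C. LHS = e^4 ≈ 54.6, RHS = e^4 ≈ 54.6 → holds here (LHS = RHS)

Answer: A, B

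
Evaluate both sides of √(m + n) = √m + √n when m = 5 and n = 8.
LHS = √(5 + 8) = √(13) ≈ 3.606
RHS = √5 + √8 = √(5) + 2·√(2) ≈ 5.064

LHS ≠ RHS (they differ by about 1.459), so the equation does not hold here.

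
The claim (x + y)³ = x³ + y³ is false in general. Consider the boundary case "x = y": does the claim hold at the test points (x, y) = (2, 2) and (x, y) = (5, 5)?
At (2, 2): LHS = 64 ≠ RHS = 16
At (5, 5): LHS = 1000 ≠ RHS = 250

Answer: No, fails at both test points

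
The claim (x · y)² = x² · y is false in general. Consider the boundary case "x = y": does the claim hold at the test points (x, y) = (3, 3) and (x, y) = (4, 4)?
No, fails at both test points

At (3, 3): LHS = 81 ≠ RHS = 27
At (4, 4): LHS = 256 ≠ RHS = 64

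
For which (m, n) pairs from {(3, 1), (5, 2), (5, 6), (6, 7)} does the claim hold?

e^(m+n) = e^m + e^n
None

Testing each pair:
(3, 1): LHS = e^4 ≈ 54.6, RHS = e + e^3 ≈ 22.8 → fails
(5, 2): LHS = e^7 ≈ 1097, RHS = e^2 + e^5 ≈ 155.8 → fails
(5, 6): LHS = e^11 ≈ 59874.1, RHS = e^5 + e^6 ≈ 551.8 → fails
(6, 7): LHS = e^13 ≈ 442413.4, RHS = e^6 + e^7 ≈ 1500 → fails

No pair satisfies the claim.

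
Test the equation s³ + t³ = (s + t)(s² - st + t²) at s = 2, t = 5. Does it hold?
Substituting s = 2, t = 5:

LHS = 2³ + 5³ = 133
RHS = (2 + 5)(2² - 2·5 + 5²) = 133

LHS = RHS, so the equation holds at this point.

Answer: Holds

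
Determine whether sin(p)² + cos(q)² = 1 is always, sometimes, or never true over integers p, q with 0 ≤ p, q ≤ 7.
Sometimes true

It holds at (p, q) = (1, 1) (both sides equal 1), but fails at (p, q) = (7, 1) (LHS = cos(1)² + sin(7)² ≈ 0.7236, RHS = 1).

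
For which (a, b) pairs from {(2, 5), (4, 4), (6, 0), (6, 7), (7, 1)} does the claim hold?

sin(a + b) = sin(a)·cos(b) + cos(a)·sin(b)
All pairs

Testing each pair:
(2, 5): LHS = sin(7) ≈ 0.657, RHS = sin(2)·cos(5) + sin(5)·cos(2) ≈ 0.657 → holds
(4, 4): LHS = sin(8) ≈ 0.9894, RHS = 2·sin(4)·cos(4) ≈ 0.9894 → holds
(6, 0): LHS = sin(6) ≈ -0.2794, RHS = sin(6) ≈ -0.2794 → holds
(6, 7): LHS = sin(13) ≈ 0.4202, RHS = sin(6)·cos(7) + sin(7)·cos(6) ≈ 0.4202 → holds
(7, 1): LHS = sin(8) ≈ 0.9894, RHS = sin(7)·cos(1) + sin(1)·cos(7) ≈ 0.9894 → holds

Every pair satisfies the claim.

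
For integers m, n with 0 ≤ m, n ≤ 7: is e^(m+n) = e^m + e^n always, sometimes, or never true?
The claim fails for every pair in the range. For instance at (m, n) = (6, 5): LHS = e^11 ≈ 59874.1, RHS = e^5 + e^6 ≈ 551.8.

Answer: Never true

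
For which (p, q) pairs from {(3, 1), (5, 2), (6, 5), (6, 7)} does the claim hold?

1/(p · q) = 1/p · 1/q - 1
Testing each pair:
(3, 1): LHS = 1/3, RHS = -2/3 → fails
(5, 2): LHS = 1/10, RHS = -9/10 → fails
(6, 5): LHS = 1/30, RHS = -29/30 → fails
(6, 7): LHS = 1/42, RHS = -41/42 → fails

No pair satisfies the claim.

Answer: None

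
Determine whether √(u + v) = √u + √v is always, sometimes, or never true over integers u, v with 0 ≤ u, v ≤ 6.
It holds at (u, v) = (0, 4) (both sides equal 2), but fails at (u, v) = (1, 5) (LHS = √(6) ≈ 2.449, RHS = 1 + √(5) ≈ 3.236).

Answer: Sometimes true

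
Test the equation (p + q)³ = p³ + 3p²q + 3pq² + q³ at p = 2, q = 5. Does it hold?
Substituting p = 2, q = 5:

LHS = (2 + 5)³ = 343
RHS = 2³ + 3·2²·5 + 3·2·5² + 5³ = 343

LHS = RHS, so the equation holds at this point.

Answer: Holds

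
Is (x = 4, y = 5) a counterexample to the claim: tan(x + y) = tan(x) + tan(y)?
Substituting x = 4, y = 5:
LHS = tan(4 + 5) = tan(9) ≈ -0.4523
RHS = tan(4) + tan(5) ≈ -2.223

Since LHS ≠ RHS, this pair disproves the claim.

Answer: Yes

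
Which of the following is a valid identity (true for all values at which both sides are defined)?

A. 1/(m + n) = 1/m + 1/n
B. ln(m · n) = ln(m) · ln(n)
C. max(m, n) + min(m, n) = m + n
C

A: fails at (4, 6) — LHS = 1/10, RHS = 5/12.
B: fails at (1, 5) — LHS = ln(5) ≈ 1.609, RHS = 0.
C: holds — e.g. at (4, 4), both sides equal 8.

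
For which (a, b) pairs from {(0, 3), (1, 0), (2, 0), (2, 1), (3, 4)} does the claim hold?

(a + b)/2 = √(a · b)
Testing each pair:
(0, 3): LHS = 3/2, RHS = 0 → fails
(1, 0): LHS = 1/2, RHS = 0 → fails
(2, 0): LHS = 1, RHS = 0 → fails
(2, 1): LHS = 3/2, RHS = √(2) ≈ 1.414 → fails
(3, 4): LHS = 7/2, RHS = 2·√(3) ≈ 3.464 → fails

No pair satisfies the claim.

Answer: None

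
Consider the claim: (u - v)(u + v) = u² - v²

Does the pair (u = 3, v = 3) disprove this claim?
Substituting u = 3, v = 3:
LHS = (3 - 3)(3 + 3) = 0
RHS = 3² - 3² = 0

The sides agree, so this pair does not disprove the claim.

Answer: No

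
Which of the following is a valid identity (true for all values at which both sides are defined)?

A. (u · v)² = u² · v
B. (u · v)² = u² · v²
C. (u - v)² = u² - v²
B

A: fails at (1, 4) — LHS = 16, RHS = 4.
B: holds — e.g. at (1, 2), both sides equal 4.
C: fails at (1, 3) — LHS = 4, RHS = -8.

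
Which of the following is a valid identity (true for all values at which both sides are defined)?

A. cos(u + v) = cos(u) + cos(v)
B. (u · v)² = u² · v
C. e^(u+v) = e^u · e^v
A: fails at (5, 8) — LHS = cos(13) ≈ 0.9074, RHS = cos(8) + cos(5) ≈ 0.1382.
B: fails at (4, 4) — LHS = 256, RHS = 64.
C: holds — e.g. at (5, 5), both sides equal e^10 ≈ 22026.5.

Answer: C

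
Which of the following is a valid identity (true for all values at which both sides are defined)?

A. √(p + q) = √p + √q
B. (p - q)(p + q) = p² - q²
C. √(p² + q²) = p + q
B

A: fails at (2, 7) — LHS = 3, RHS = √(2) + √(7) ≈ 4.06.
B: holds — e.g. at (1, 4), both sides equal -15.
C: fails at (3, 4) — LHS = 5, RHS = 7.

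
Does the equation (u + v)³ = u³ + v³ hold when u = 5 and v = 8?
Substituting u = 5, v = 8:

LHS = (5 + 8)³ = 2197
RHS = 5³ + 8³ = 637

LHS ≠ RHS, so the equation does not hold at this point.

Answer: Fails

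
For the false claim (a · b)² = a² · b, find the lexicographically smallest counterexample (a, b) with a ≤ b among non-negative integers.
At (0, 1): both sides equal 0, so it holds there.

Substituting (1, 2) into the claim:
LHS = (1 · 2)² = 4
RHS = 1² · 2 = 2

Since LHS ≠ RHS, this pair disproves the claim, and no lexicographically smaller pair (a ≤ b, non-negative integers) does.

For instance (6, 7) is also a counterexample (LHS = 1764, RHS = 252), but it's lexicographically larger.

Answer: (a, b) = (1, 2)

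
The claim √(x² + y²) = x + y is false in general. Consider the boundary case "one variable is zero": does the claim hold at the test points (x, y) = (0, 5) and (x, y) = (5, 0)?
At (0, 5): LHS = 5, RHS = 5 → equal
At (5, 0): LHS = 5, RHS = 5 → equal

So the claim does hold at both of these boundary points, even though it is not an identity.

Answer: Yes, holds at both test points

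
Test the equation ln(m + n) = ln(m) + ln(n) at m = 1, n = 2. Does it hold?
Fails

Substituting m = 1, n = 2:

LHS = ln(1 + 2) = ln(3) ≈ 1.099
RHS = ln(1) + ln(2) = ln(2) ≈ 0.6931

LHS ≠ RHS, so the equation does not hold at this point.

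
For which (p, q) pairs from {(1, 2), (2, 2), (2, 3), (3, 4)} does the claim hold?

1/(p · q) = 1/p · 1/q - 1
None

Testing each pair:
(1, 2): LHS = 1/2, RHS = -1/2 → fails
(2, 2): LHS = 1/4, RHS = -3/4 → fails
(2, 3): LHS = 1/6, RHS = -5/6 → fails
(3, 4): LHS = 1/12, RHS = -11/12 → fails

No pair satisfies the claim.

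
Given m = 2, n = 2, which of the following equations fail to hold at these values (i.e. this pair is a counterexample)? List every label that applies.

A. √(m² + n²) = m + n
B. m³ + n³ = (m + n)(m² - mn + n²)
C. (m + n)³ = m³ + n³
Evaluating each claim at the given values:
A. LHS = 2·√(2) ≈ 2.828, RHS = 4 → fails here (LHS ≠ RHS)
B. LHS = 16, RHS = 16 → holds here (LHS = RHS)
C. LHS = 64, RHS = 16 → fails here (LHS ≠ RHS)

Answer: A, C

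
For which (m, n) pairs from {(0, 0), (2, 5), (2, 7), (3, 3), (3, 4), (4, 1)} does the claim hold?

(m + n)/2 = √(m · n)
Testing each pair:
(0, 0): LHS = 0, RHS = 0 → holds
(2, 5): LHS = 7/2, RHS = √(10) ≈ 3.162 → fails
(2, 7): LHS = 9/2, RHS = √(14) ≈ 3.742 → fails
(3, 3): LHS = 3, RHS = 3 → holds
(3, 4): LHS = 7/2, RHS = 2·√(3) ≈ 3.464 → fails
(4, 1): LHS = 5/2, RHS = 2 → fails

2 of 6 pairs satisfy the claim.

Answer: (0, 0), (3, 3)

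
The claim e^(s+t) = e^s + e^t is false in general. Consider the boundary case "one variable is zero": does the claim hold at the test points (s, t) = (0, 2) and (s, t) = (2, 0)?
At (0, 2): LHS = e^2 ≈ 7.389 ≠ RHS = 1 + e^2 ≈ 8.389
At (2, 0): LHS = e^2 ≈ 7.389 ≠ RHS = 1 + e^2 ≈ 8.389

Answer: No, fails at both test points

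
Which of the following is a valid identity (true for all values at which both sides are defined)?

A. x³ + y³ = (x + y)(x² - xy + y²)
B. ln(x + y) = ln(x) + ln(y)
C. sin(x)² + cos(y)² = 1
A: holds — e.g. at (5, 5), both sides equal 250.
B: fails at (4, 6) — LHS = ln(10) ≈ 2.303, RHS = ln(4) + ln(6) ≈ 3.178.
C: fails at (1, 2) — LHS = cos(2)² + sin(1)² ≈ 0.8813, RHS = 1.

Answer: A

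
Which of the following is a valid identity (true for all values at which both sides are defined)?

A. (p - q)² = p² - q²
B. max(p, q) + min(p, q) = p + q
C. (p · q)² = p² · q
A: fails at (6, 7) — LHS = 1, RHS = -13.
B: holds — e.g. at (1, 4), both sides equal 5.
C: fails at (5, 5) — LHS = 625, RHS = 125.

Answer: B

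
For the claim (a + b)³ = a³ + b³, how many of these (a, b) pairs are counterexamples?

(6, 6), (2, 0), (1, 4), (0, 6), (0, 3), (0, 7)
2

Testing each pair:
(6, 6): LHS = 1728, RHS = 432 → counterexample
(2, 0): LHS = 8, RHS = 8 → satisfies claim
(1, 4): LHS = 125, RHS = 65 → counterexample
(0, 6): LHS = 216, RHS = 216 → satisfies claim
(0, 3): LHS = 27, RHS = 27 → satisfies claim
(0, 7): LHS = 343, RHS = 343 → satisfies claim

That makes 2 counterexamples.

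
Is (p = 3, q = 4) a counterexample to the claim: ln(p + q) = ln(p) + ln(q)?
Substituting p = 3, q = 4:
LHS = ln(3 + 4) = ln(7) ≈ 1.946
RHS = ln(3) + ln(4) ≈ 2.485

Since LHS ≠ RHS, this pair disproves the claim.

Answer: Yes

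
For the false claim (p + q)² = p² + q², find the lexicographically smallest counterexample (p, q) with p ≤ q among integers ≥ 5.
Substituting (5, 5) into the claim:
LHS = (5 + 5)² = 100
RHS = 5² + 5² = 50

Since LHS ≠ RHS, this pair disproves the claim, and no lexicographically smaller pair (p ≤ q, integers ≥ 5) does.

For instance (8, 10) is also a counterexample (LHS = 324, RHS = 164), but it's lexicographically larger.

Answer: (p, q) = (5, 5)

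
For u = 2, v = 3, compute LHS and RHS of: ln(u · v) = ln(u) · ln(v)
LHS = ln(2 · 3) = ln(6) ≈ 1.792
RHS = ln(2) · ln(3) ≈ 0.7615

LHS ≠ RHS (they differ by about 1.03), so the equation does not hold here.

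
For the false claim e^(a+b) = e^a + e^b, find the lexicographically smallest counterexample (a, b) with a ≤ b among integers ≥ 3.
(a, b) = (3, 3)

Substituting (3, 3) into the claim:
LHS = e^(3+3) = e^6 ≈ 403.4
RHS = e^3 + e^3 = 2·e^3 ≈ 40.17

Since LHS ≠ RHS, this pair disproves the claim, and no lexicographically smaller pair (a ≤ b, integers ≥ 3) does.

For instance (3, 9) is also a counterexample (LHS = e^12 ≈ 162754.8, RHS = e^3 + e^9 ≈ 8123), but it's lexicographically larger.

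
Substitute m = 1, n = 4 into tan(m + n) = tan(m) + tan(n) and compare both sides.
LHS = tan(1 + 4) = tan(5) ≈ -3.381
RHS = tan(1) + tan(4) ≈ 2.715

LHS ≠ RHS (they differ by about 6.096), so the equation does not hold here.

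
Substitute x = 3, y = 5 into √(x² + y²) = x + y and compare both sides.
LHS = √(3² + 5²) = √(34) ≈ 5.831
RHS = 3 + 5 = 8

LHS ≠ RHS (they differ by about 2.169), so the equation does not hold here.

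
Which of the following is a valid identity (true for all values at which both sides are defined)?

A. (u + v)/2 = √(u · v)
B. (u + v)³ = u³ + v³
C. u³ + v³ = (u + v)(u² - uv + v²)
C

A: fails at (1, 3) — LHS = 2, RHS = √(3) ≈ 1.732.
B: fails at (1, 1) — LHS = 8, RHS = 2.
C: holds — e.g. at (4, 6), both sides equal 280.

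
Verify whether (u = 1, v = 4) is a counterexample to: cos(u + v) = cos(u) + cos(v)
Substituting u = 1, v = 4:
LHS = cos(1 + 4) = cos(5) ≈ 0.2837
RHS = cos(1) + cos(4) ≈ -0.1133

Since LHS ≠ RHS, this pair disproves the claim.

Answer: Yes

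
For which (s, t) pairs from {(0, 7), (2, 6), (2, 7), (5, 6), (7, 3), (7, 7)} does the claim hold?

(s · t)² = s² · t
Testing each pair:
(0, 7): LHS = 0, RHS = 0 → holds
(2, 6): LHS = 144, RHS = 24 → fails
(2, 7): LHS = 196, RHS = 28 → fails
(5, 6): LHS = 900, RHS = 150 → fails
(7, 3): LHS = 441, RHS = 147 → fails
(7, 7): LHS = 2401, RHS = 343 → fails

1 of 6 pairs satisfies the claim.

Answer: (0, 7)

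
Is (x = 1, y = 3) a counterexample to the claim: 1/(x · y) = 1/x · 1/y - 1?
Substituting x = 1, y = 3:
LHS = 1/(1 · 3) = 1/3
RHS = 1/1 · 1/3 - 1 = -2/3

Since LHS ≠ RHS, this pair disproves the claim.

Answer: Yes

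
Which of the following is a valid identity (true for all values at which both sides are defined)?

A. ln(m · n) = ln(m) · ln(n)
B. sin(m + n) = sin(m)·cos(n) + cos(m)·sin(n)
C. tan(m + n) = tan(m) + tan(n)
B

A: fails at (6, 7) — LHS = ln(42) ≈ 3.738, RHS = ln(6)·ln(7) ≈ 3.487.
B: holds — e.g. at (3, 3), both sides equal sin(6) ≈ -0.2794.
C: fails at (5, 8) — LHS = tan(13) ≈ 0.463, RHS = tan(8) + tan(5) ≈ -10.18.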